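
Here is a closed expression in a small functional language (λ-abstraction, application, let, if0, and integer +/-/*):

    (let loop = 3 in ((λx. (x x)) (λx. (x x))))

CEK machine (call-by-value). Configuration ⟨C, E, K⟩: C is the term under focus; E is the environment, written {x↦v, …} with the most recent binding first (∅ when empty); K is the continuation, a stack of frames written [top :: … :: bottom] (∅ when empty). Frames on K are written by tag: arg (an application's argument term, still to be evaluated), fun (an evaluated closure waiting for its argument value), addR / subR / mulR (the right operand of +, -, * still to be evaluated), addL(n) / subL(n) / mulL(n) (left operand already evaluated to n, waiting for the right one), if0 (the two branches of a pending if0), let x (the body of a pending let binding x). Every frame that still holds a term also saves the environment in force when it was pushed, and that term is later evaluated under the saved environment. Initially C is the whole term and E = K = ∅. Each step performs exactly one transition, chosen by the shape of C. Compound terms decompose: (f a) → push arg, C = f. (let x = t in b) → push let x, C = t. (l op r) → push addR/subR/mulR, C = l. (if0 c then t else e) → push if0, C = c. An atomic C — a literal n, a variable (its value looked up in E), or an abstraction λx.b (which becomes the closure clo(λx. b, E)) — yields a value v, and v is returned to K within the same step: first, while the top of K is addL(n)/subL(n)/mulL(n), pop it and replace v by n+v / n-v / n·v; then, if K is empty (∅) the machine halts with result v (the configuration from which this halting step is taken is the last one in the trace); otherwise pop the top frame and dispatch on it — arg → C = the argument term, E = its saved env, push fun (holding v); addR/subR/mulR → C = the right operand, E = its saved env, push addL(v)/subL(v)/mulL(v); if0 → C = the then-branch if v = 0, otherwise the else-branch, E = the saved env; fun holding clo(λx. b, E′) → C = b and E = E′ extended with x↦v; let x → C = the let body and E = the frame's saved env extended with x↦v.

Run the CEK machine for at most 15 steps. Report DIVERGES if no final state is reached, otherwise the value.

Answer: DIVERGES (no final state within 15 steps)

Execution trace:
step 0: [C=(let loop = 3 in ((λx. (x x)) (λx. (x x)))) | E=∅ | K=∅]
step 1: [C=3 | E=∅ | K=[let loop]]
step 2: [C=((λx. (x x)) (λx. (x x))) | E={loop↦3} | K=∅]
step 3: [C=(λx. (x x)) | E={loop↦3} | K=[arg]]
step 4: [C=(λx. (x x)) | E={loop↦3} | K=[fun]]
step 5: [C=(x x) | E={x↦clo(λx. (x x), {loop↦3}), loop↦3} | K=∅]
step 6: [C=x | E={x↦clo(λx. (x x), {loop↦3}), loop↦3} | K=[arg]]
step 7: [C=x | E={x↦clo(λx. (x x), {loop↦3}), loop↦3} | K=[fun]]
… configuration repeats with period 3 (steps 5–7 recur indefinitely) …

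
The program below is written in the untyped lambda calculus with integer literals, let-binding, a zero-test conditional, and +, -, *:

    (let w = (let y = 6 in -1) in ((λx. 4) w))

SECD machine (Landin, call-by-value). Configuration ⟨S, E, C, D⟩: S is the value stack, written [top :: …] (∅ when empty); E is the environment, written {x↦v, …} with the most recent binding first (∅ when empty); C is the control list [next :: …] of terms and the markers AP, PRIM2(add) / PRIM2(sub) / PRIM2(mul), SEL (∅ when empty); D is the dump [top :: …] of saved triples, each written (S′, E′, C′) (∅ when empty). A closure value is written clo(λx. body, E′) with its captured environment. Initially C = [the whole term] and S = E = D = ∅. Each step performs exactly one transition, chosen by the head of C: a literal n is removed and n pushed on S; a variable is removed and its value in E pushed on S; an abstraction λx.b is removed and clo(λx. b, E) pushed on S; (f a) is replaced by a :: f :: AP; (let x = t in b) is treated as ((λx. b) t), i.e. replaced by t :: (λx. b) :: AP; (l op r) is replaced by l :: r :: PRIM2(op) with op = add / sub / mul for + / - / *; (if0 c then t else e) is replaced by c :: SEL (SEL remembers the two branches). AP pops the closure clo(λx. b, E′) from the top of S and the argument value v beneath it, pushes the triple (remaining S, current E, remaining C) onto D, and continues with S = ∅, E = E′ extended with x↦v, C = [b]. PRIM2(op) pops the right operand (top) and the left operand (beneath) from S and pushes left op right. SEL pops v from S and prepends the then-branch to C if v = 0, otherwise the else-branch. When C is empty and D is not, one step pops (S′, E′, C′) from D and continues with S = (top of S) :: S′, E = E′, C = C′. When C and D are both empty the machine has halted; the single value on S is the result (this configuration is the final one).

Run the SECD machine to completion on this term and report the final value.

t=0: [S=∅ | E=∅ | C=[(let w = (let y = 6 in -1) in ((λx. 4) w))] | D=∅]
t=1: [S=∅ | E=∅ | C=[(let y = 6 in -1) :: (λw. ((λx. 4) w)) :: AP] | D=∅]
t=2: [S=∅ | E=∅ | C=[6 :: (λy. -1) :: AP :: (λw. ((λx. 4) w)) :: AP] | D=∅]
t=3: [S=[6] | E=∅ | C=[(λy. -1) :: AP :: (λw. ((λx. 4) w)) :: AP] | D=∅]
t=4: [S=[clo(λy. -1, ∅) :: 6] | E=∅ | C=[AP :: (λw. ((λx. 4) w)) :: AP] | D=∅]
t=5: [S=∅ | E={y↦6} | C=[-1] | D=[(∅, ∅, [(λw. ((λx. 4) w)) :: AP])]]
t=6: [S=[-1] | E={y↦6} | C=∅ | D=[(∅, ∅, [(λw. ((λx. 4) w)) :: AP])]]
t=7: [S=[-1] | E=∅ | C=[(λw. ((λx. 4) w)) :: AP] | D=∅]
t=8: [S=[clo(λw. ((λx. 4) w), ∅) :: -1] | E=∅ | C=[AP] | D=∅]
t=9: [S=∅ | E={w↦-1} | C=[((λx. 4) w)] | D=[(∅, ∅, ∅)]]
t=10: [S=∅ | E={w↦-1} | C=[w :: (λx. 4) :: AP] | D=[(∅, ∅, ∅)]]
t=11: [S=[-1] | E={w↦-1} | C=[(λx. 4) :: AP] | D=[(∅, ∅, ∅)]]
t=12: [S=[clo(λx. 4, {w↦-1}) :: -1] | E={w↦-1} | C=[AP] | D=[(∅, ∅, ∅)]]
t=13: [S=∅ | E={x↦-1, w↦-1} | C=[4] | D=[(∅, {w↦-1}, ∅) :: (∅, ∅, ∅)]]
t=14: [S=[4] | E={x↦-1, w↦-1} | C=∅ | D=[(∅, {w↦-1}, ∅) :: (∅, ∅, ∅)]]
t=15: [S=[4] | E={w↦-1} | C=∅ | D=[(∅, ∅, ∅)]]
t=16: [S=[4] | E=∅ | C=∅ | D=∅]
→ final value 4

Answer: 4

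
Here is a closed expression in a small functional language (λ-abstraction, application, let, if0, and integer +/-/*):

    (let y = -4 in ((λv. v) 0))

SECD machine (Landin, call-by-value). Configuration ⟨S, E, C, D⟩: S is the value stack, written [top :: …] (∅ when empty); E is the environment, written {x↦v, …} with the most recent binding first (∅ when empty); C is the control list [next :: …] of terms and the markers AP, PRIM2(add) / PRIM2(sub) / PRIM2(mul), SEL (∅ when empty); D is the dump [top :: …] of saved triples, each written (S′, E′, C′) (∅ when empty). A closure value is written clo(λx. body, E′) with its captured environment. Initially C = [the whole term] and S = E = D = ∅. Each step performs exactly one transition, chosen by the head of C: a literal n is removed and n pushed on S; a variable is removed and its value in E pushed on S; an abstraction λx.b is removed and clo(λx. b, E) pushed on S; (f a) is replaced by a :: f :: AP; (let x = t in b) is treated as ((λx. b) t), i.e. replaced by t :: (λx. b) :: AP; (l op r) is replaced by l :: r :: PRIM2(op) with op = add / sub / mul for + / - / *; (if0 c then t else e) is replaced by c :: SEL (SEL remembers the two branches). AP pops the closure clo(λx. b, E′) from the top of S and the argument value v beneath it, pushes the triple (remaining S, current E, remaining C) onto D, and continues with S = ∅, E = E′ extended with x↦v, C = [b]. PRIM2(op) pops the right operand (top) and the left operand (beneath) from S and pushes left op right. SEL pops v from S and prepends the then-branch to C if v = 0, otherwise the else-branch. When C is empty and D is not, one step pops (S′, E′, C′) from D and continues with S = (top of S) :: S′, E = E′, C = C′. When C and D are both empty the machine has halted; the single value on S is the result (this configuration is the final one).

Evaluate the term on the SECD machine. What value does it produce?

Answer: 0

Derivation:
t=0: <S=∅, E=∅, C=[(let y = -4 in ((λv. v) 0))], D=∅>
t=1: <S=∅, E=∅, C=[-4 :: (λy. ((λv. v) 0)) :: AP], D=∅>
t=2: <S=[-4], E=∅, C=[(λy. ((λv. v) 0)) :: AP], D=∅>
t=3: <S=[clo(λy. ((λv. v) 0), ∅) :: -4], E=∅, C=[AP], D=∅>
t=4: <S=∅, E={y↦-4}, C=[((λv. v) 0)], D=[(∅, ∅, ∅)]>
t=5: <S=∅, E={y↦-4}, C=[0 :: (λv. v) :: AP], D=[(∅, ∅, ∅)]>
t=6: <S=[0], E={y↦-4}, C=[(λv. v) :: AP], D=[(∅, ∅, ∅)]>
t=7: <S=[clo(λv. v, {y↦-4}) :: 0], E={y↦-4}, C=[AP], D=[(∅, ∅, ∅)]>
t=8: <S=∅, E={v↦0, y↦-4}, C=[v], D=[(∅, {y↦-4}, ∅) :: (∅, ∅, ∅)]>
t=9: <S=[0], E={v↦0, y↦-4}, C=∅, D=[(∅, {y↦-4}, ∅) :: (∅, ∅, ∅)]>
t=10: <S=[0], E={y↦-4}, C=∅, D=[(∅, ∅, ∅)]>
t=11: <S=[0], E=∅, C=∅, D=∅>
→ final value 0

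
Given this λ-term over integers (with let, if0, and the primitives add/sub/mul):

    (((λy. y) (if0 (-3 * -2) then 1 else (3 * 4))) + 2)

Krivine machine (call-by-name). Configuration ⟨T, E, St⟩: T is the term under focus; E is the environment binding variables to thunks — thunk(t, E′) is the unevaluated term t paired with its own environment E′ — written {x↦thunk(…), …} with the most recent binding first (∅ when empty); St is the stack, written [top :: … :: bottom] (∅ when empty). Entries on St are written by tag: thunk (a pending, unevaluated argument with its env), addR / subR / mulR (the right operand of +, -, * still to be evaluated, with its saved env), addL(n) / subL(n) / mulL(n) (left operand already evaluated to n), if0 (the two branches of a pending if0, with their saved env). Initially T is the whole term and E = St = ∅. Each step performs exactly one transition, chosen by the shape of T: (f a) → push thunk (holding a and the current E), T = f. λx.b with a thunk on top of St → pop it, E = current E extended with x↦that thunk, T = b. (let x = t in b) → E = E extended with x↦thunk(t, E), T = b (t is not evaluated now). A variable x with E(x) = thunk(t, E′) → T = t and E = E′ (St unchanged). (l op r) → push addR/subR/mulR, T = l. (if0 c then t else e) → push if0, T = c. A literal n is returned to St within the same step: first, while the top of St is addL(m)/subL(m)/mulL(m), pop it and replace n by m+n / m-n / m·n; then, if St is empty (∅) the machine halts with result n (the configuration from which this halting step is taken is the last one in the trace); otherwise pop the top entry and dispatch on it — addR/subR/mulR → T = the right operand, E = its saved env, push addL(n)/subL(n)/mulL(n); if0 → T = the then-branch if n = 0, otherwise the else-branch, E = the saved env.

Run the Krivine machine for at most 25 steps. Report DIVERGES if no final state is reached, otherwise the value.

Answer: 14

Execution trace:
step 0: <T=(((λy. y) (if0 (-3 * -2) then 1 else (3 * 4))) + 2), E=∅, St=∅>
step 1: <T=((λy. y) (if0 (-3 * -2) then 1 else (3 * 4))), E=∅, St=[addR]>
step 2: <T=(λy. y), E=∅, St=[thunk :: addR]>
step 3: <T=y, E={y↦thunk((if0 (-3 * -2) then 1 else (3 * 4)), ∅)}, St=[addR]>
step 4: <T=(if0 (-3 * -2) then 1 else (3 * 4)), E=∅, St=[addR]>
step 5: <T=(-3 * -2), E=∅, St=[if0 :: addR]>
step 6: <T=-3, E=∅, St=[mulR :: if0 :: addR]>
step 7: <T=-2, E=∅, St=[mulL(-3) :: if0 :: addR]>
step 8: <T=(3 * 4), E=∅, St=[addR]>
step 9: <T=3, E=∅, St=[mulR :: addR]>
step 10: <T=4, E=∅, St=[mulL(3) :: addR]>
step 11: <T=2, E=∅, St=[addL(12)]>
→ final value 14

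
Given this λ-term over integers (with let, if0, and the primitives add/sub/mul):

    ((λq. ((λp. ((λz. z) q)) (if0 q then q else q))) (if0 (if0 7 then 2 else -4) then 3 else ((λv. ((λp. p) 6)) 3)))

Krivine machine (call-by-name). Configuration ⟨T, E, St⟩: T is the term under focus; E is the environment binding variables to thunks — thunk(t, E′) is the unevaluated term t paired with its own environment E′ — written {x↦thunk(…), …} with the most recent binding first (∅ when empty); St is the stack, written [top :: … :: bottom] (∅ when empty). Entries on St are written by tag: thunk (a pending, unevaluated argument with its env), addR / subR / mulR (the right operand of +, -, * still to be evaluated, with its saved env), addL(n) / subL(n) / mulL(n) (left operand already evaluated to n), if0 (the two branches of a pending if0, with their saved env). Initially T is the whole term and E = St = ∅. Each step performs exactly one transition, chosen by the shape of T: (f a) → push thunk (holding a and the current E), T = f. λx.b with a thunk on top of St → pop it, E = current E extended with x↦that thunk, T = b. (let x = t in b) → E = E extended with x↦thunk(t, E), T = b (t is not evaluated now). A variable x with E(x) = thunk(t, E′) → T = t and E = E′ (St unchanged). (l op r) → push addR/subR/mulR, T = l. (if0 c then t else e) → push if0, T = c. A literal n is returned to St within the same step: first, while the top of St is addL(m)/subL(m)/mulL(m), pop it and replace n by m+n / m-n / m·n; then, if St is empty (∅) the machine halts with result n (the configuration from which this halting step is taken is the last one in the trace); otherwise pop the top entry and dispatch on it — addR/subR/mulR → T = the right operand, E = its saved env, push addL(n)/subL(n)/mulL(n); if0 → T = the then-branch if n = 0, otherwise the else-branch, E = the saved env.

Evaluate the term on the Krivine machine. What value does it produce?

t=0: <T=((λq. ((λp. ((λz. z) q)) (if0 q then q else q))) (if0 (if0 7 then 2 else -4) then 3 else ((λv. ((λp. p) 6)) 3))), E=∅, St=∅>
t=1: <T=(λq. ((λp. ((λz. z) q)) (if0 q then q else q))), E=∅, St=[thunk]>
t=2: <T=((λp. ((λz. z) q)) (if0 q then q else q)), E={q↦thunk((if0 (if0 7 then 2 else -4) then 3 else ((λv. ((λp. p) 6)) 3)), ∅)}, St=∅>
t=3: <T=(λp. ((λz. z) q)), E={q↦thunk((if0 (if0 7 then 2 else -4) then 3 else ((λv. ((λp. p) 6)) 3)), ∅)}, St=[thunk]>
t=4: <T=((λz. z) q), E={p↦thunk((if0 q then q else q), {q↦thunk((if0 (if0 7 then 2 else -4) then 3 else ((λv. ((λp. p) 6)) 3)), ∅)}), q↦thunk((if0 (if0 7 then 2 else -4) then 3 else ((λv. ((λp. p) 6)) 3)), ∅)}, St=∅>
t=5: <T=(λz. z), E={p↦thunk((if0 q then q else q), {q↦thunk((if0 (if0 7 then 2 else -4) then 3 else ((λv. ((λp. p) 6)) 3)), ∅)}), q↦thunk((if0 (if0 7 then 2 else -4) then 3 else ((λv. ((λp. p) 6)) 3)), ∅)}, St=[thunk]>
t=6: <T=z, E={z↦thunk(q, {p↦thunk((if0 q then q else q), {q↦thunk((if0 (if0 7 then 2 else -4) then 3 else ((λv. ((λp. p) 6)) 3)), ∅)}), q↦thunk((if0 (if0 7 then 2 else -4) then 3 else ((λv. ((λp. p) 6)) 3)), ∅)}), p↦thunk((if0 q then q else q), {q↦thunk((if0 (if0 7 then 2 else -4) then 3 else ((λv. ((λp. p) 6)) 3)), ∅)}), q↦thunk((if0 (if0 7 then 2 else -4) then 3 else ((λv. ((λp. p) 6)) 3)), ∅)}, St=∅>
t=7: <T=q, E={p↦thunk((if0 q then q else q), {q↦thunk((if0 (if0 7 then 2 else -4) then 3 else ((λv. ((λp. p) 6)) 3)), ∅)}), q↦thunk((if0 (if0 7 then 2 else -4) then 3 else ((λv. ((λp. p) 6)) 3)), ∅)}, St=∅>
t=8: <T=(if0 (if0 7 then 2 else -4) then 3 else ((λv. ((λp. p) 6)) 3)), E=∅, St=∅>
t=9: <T=(if0 7 then 2 else -4), E=∅, St=[if0]>
t=10: <T=7, E=∅, St=[if0 :: if0]>
t=11: <T=-4, E=∅, St=[if0]>
t=12: <T=((λv. ((λp. p) 6)) 3), E=∅, St=∅>
t=13: <T=(λv. ((λp. p) 6)), E=∅, St=[thunk]>
t=14: <T=((λp. p) 6), E={v↦thunk(3, ∅)}, St=∅>
t=15: <T=(λp. p), E={v↦thunk(3, ∅)}, St=[thunk]>
t=16: <T=p, E={p↦thunk(6, {v↦thunk(3, ∅)}), v↦thunk(3, ∅)}, St=∅>
t=17: <T=6, E={v↦thunk(3, ∅)}, St=∅>
→ final value 6

Answer: 6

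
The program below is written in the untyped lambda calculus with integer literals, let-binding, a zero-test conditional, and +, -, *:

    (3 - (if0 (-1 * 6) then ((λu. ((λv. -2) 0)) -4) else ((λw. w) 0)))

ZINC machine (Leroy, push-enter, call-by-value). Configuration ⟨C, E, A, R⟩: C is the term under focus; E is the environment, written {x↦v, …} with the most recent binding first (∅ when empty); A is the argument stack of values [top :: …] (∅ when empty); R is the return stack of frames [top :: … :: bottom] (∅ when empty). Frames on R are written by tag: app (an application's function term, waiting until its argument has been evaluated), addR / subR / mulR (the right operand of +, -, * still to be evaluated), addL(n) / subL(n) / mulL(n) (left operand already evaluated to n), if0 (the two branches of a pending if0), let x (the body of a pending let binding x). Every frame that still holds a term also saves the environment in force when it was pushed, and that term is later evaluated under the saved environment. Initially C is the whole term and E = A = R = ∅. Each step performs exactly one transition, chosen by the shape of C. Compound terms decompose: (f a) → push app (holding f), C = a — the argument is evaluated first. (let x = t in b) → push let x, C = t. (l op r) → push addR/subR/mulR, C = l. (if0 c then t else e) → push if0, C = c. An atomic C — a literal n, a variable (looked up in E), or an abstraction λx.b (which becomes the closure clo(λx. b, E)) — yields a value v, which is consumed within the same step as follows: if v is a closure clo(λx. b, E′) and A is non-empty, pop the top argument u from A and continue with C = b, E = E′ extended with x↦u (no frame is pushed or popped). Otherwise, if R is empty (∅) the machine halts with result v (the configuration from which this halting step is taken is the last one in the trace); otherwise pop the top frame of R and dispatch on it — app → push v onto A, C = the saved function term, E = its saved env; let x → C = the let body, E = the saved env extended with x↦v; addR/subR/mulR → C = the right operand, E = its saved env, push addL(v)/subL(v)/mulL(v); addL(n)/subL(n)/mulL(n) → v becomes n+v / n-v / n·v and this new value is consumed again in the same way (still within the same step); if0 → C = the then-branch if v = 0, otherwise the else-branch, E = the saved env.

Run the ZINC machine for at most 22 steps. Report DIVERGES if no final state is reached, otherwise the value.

Answer: 3

Execution trace:
0. <C=(3 - (if0 (-1 * 6) then ((λu. ((λv. -2) 0)) -4) else ((λw. w) 0))), E=∅, A=∅, R=∅>
1. <C=3, E=∅, A=∅, R=[subR]>
2. <C=(if0 (-1 * 6) then ((λu. ((λv. -2) 0)) -4) else ((λw. w) 0)), E=∅, A=∅, R=[subL(3)]>
3. <C=(-1 * 6), E=∅, A=∅, R=[if0 :: subL(3)]>
4. <C=-1, E=∅, A=∅, R=[mulR :: if0 :: subL(3)]>
5. <C=6, E=∅, A=∅, R=[mulL(-1) :: if0 :: subL(3)]>
6. <C=((λw. w) 0), E=∅, A=∅, R=[subL(3)]>
7. <C=0, E=∅, A=∅, R=[app :: subL(3)]>
8. <C=(λw. w), E=∅, A=[0], R=[subL(3)]>
9. <C=w, E={w↦0}, A=∅, R=[subL(3)]>
→ final value 3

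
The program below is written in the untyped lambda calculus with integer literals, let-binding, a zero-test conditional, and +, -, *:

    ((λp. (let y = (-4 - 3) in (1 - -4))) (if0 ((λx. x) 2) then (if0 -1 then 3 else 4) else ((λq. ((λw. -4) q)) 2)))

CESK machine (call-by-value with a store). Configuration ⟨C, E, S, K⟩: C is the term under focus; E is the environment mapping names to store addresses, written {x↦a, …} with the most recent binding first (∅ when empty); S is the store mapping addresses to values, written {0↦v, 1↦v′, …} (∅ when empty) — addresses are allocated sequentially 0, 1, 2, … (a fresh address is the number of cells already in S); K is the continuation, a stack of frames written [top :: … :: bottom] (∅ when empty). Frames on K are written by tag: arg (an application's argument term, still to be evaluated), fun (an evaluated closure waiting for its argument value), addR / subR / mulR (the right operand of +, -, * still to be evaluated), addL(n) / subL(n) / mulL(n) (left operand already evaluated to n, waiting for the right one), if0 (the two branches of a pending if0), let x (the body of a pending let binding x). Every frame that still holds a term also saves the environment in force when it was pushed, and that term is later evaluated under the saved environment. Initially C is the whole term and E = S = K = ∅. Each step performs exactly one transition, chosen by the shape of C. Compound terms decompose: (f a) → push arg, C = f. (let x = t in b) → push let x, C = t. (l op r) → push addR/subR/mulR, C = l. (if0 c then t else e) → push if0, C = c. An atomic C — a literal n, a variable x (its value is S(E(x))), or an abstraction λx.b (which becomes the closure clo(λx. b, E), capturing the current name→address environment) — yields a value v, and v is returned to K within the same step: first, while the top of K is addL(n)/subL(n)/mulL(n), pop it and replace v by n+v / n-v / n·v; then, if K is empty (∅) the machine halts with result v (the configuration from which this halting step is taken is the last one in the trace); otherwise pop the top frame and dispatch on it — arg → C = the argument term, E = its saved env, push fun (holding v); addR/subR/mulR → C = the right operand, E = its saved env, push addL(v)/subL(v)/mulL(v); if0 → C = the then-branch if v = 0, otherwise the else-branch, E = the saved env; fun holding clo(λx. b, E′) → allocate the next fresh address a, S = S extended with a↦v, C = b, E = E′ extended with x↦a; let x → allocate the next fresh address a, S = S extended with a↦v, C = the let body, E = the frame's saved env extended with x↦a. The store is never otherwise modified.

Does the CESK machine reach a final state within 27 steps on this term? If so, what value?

step 0: [C=((λp. (let y = (-4 - 3) in (1 - -4))) (if0 ((λx. x) 2) then (if0 -1 then 3 else 4) else ((λq. ((λw. -4) q)) 2))) | E=∅ | S=∅ | K=∅]
step 1: [C=(λp. (let y = (-4 - 3) in (1 - -4))) | E=∅ | S=∅ | K=[arg]]
step 2: [C=(if0 ((λx. x) 2) then (if0 -1 then 3 else 4) else ((λq. ((λw. -4) q)) 2)) | E=∅ | S=∅ | K=[fun]]
step 3: [C=((λx. x) 2) | E=∅ | S=∅ | K=[if0 :: fun]]
step 4: [C=(λx. x) | E=∅ | S=∅ | K=[arg :: if0 :: fun]]
step 5: [C=2 | E=∅ | S=∅ | K=[fun :: if0 :: fun]]
step 6: [C=x | E={x↦0} | S={0↦2} | K=[if0 :: fun]]
step 7: [C=((λq. ((λw. -4) q)) 2) | E=∅ | S={0↦2} | K=[fun]]
step 8: [C=(λq. ((λw. -4) q)) | E=∅ | S={0↦2} | K=[arg :: fun]]
step 9: [C=2 | E=∅ | S={0↦2} | K=[fun :: fun]]
step 10: [C=((λw. -4) q) | E={q↦1} | S={0↦2, 1↦2} | K=[fun]]
step 11: [C=(λw. -4) | E={q↦1} | S={0↦2, 1↦2} | K=[arg :: fun]]
step 12: [C=q | E={q↦1} | S={0↦2, 1↦2} | K=[fun :: fun]]
step 13: [C=-4 | E={w↦2, q↦1} | S={0↦2, 1↦2, 2↦2} | K=[fun]]
step 14: [C=(let y = (-4 - 3) in (1 - -4)) | E={p↦3} | S={0↦2, 1↦2, 2↦2, 3↦-4} | K=∅]
step 15: [C=(-4 - 3) | E={p↦3} | S={0↦2, 1↦2, 2↦2, 3↦-4} | K=[let y]]
step 16: [C=-4 | E={p↦3} | S={0↦2, 1↦2, 2↦2, 3↦-4} | K=[subR :: let y]]
step 17: [C=3 | E={p↦3} | S={0↦2, 1↦2, 2↦2, 3↦-4} | K=[subL(-4) :: let y]]
step 18: [C=(1 - -4) | E={y↦4, p↦3} | S={0↦2, 1↦2, 2↦2, 3↦-4, 4↦-7} | K=∅]
step 19: [C=1 | E={y↦4, p↦3} | S={0↦2, 1↦2, 2↦2, 3↦-4, 4↦-7} | K=[subR]]
step 20: [C=-4 | E={y↦4, p↦3} | S={0↦2, 1↦2, 2↦2, 3↦-4, 4↦-7} | K=[subL(1)]]
→ final value 5

Answer: 5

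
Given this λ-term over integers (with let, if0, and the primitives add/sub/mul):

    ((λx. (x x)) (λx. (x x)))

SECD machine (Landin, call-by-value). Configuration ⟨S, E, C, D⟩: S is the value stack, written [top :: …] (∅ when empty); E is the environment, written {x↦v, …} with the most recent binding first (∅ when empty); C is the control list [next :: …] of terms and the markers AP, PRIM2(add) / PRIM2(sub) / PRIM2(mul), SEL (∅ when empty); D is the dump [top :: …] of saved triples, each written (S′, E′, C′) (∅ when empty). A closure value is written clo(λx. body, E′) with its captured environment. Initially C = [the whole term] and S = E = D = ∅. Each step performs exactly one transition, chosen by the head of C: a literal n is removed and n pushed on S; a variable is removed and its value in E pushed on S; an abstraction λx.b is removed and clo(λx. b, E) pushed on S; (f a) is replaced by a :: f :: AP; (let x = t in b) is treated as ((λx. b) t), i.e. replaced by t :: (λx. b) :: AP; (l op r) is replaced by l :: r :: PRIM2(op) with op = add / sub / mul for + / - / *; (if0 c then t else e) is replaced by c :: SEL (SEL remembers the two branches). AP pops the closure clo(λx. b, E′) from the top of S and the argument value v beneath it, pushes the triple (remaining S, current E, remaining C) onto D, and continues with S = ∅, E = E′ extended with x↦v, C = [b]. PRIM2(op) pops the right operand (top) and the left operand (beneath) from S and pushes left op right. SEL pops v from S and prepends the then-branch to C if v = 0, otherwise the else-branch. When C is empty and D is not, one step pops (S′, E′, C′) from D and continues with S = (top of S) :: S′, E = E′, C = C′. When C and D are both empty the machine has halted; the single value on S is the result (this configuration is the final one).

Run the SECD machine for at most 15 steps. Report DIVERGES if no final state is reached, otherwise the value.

0. [S=∅ | E=∅ | C=[((λx. (x x)) (λx. (x x)))] | D=∅]
1. [S=∅ | E=∅ | C=[(λx. (x x)) :: (λx. (x x)) :: AP] | D=∅]
2. [S=[clo(λx. (x x), ∅)] | E=∅ | C=[(λx. (x x)) :: AP] | D=∅]
3. [S=[clo(λx. (x x), ∅) :: clo(λx. (x x), ∅)] | E=∅ | C=[AP] | D=∅]
4. [S=∅ | E={x↦clo(λx. (x x), ∅)} | C=[(x x)] | D=[(∅, ∅, ∅)]]
5. [S=∅ | E={x↦clo(λx. (x x), ∅)} | C=[x :: x :: AP] | D=[(∅, ∅, ∅)]]
6. [S=[clo(λx. (x x), ∅)] | E={x↦clo(λx. (x x), ∅)} | C=[x :: AP] | D=[(∅, ∅, ∅)]]
7. [S=[clo(λx. (x x), ∅) :: clo(λx. (x x), ∅)] | E={x↦clo(λx. (x x), ∅)} | C=[AP] | D=[(∅, ∅, ∅)]]
8. [S=∅ | E={x↦clo(λx. (x x), ∅)} | C=[(x x)] | D=[(∅, {x↦clo(λx. (x x), ∅)}, ∅) :: (∅, ∅, ∅)]]
9. [S=∅ | E={x↦clo(λx. (x x), ∅)} | C=[x :: x :: AP] | D=[(∅, {x↦clo(λx. (x x), ∅)}, ∅) :: (∅, ∅, ∅)]]
10. [S=[clo(λx. (x x), ∅)] | E={x↦clo(λx. (x x), ∅)} | C=[x :: AP] | D=[(∅, {x↦clo(λx. (x x), ∅)}, ∅) :: (∅, ∅, ∅)]]
11. [S=[clo(λx. (x x), ∅) :: clo(λx. (x x), ∅)] | E={x↦clo(λx. (x x), ∅)} | C=[AP] | D=[(∅, {x↦clo(λx. (x x), ∅)}, ∅) :: (∅, ∅, ∅)]]
12. [S=∅ | E={x↦clo(λx. (x x), ∅)} | C=[(x x)] | D=[(∅, {x↦clo(λx. (x x), ∅)}, ∅) :: (∅, {x↦clo(λx. (x x), ∅)}, ∅) :: (∅, ∅, ∅)]]
13. [S=∅ | E={x↦clo(λx. (x x), ∅)} | C=[x :: x :: AP] | D=[(∅, {x↦clo(λx. (x x), ∅)}, ∅) :: (∅, {x↦clo(λx. (x x), ∅)}, ∅) :: (∅, ∅, ∅)]]
14. [S=[clo(λx. (x x), ∅)] | E={x↦clo(λx. (x x), ∅)} | C=[x :: AP] | D=[(∅, {x↦clo(λx. (x x), ∅)}, ∅) :: (∅, {x↦clo(λx. (x x), ∅)}, ∅) :: (∅, ∅, ∅)]]
15. [S=[clo(λx. (x x), ∅) :: clo(λx. (x x), ∅)] | E={x↦clo(λx. (x x), ∅)} | C=[AP] | D=[(∅, {x↦clo(λx. (x x), ∅)}, ∅) :: (∅, {x↦clo(λx. (x x), ∅)}, ∅) :: (∅, ∅, ∅)]]
→ 15 transitions taken and the configuration is still not final: no result within 15 steps

Answer: DIVERGES (no final state within 15 steps)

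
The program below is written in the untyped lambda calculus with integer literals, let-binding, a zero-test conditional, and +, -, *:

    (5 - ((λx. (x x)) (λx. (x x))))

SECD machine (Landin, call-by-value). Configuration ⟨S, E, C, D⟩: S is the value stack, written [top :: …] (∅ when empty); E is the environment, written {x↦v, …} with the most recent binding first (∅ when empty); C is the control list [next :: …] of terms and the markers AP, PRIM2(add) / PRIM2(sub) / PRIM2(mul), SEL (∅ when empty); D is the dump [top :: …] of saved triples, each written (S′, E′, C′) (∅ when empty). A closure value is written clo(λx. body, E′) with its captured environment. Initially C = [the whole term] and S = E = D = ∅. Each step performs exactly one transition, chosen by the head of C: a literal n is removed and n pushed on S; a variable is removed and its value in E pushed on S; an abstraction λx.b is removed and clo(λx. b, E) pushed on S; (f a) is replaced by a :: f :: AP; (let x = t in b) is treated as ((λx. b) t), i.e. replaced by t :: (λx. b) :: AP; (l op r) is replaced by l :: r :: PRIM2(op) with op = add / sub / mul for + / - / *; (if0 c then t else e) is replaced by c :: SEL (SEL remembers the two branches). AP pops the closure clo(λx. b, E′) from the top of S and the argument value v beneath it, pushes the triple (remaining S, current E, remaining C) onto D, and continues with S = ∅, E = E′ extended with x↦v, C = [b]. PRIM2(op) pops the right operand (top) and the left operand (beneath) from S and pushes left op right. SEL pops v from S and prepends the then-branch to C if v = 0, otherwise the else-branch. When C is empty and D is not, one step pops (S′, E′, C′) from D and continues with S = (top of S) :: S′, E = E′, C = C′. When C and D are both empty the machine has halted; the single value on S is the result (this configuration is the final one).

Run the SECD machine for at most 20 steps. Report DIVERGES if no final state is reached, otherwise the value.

0. <S=∅, E=∅, C=[(5 - ((λx. (x x)) (λx. (x x))))], D=∅>
1. <S=∅, E=∅, C=[5 :: ((λx. (x x)) (λx. (x x))) :: PRIM2(sub)], D=∅>
2. <S=[5], E=∅, C=[((λx. (x x)) (λx. (x x))) :: PRIM2(sub)], D=∅>
3. <S=[5], E=∅, C=[(λx. (x x)) :: (λx. (x x)) :: AP :: PRIM2(sub)], D=∅>
4. <S=[clo(λx. (x x), ∅) :: 5], E=∅, C=[(λx. (x x)) :: AP :: PRIM2(sub)], D=∅>
5. <S=[clo(λx. (x x), ∅) :: clo(λx. (x x), ∅) :: 5], E=∅, C=[AP :: PRIM2(sub)], D=∅>
6. <S=∅, E={x↦clo(λx. (x x), ∅)}, C=[(x x)], D=[([5], ∅, [PRIM2(sub)])]>
7. <S=∅, E={x↦clo(λx. (x x), ∅)}, C=[x :: x :: AP], D=[([5], ∅, [PRIM2(sub)])]>
8. <S=[clo(λx. (x x), ∅)], E={x↦clo(λx. (x x), ∅)}, C=[x :: AP], D=[([5], ∅, [PRIM2(sub)])]>
9. <S=[clo(λx. (x x), ∅) :: clo(λx. (x x), ∅)], E={x↦clo(λx. (x x), ∅)}, C=[AP], D=[([5], ∅, [PRIM2(sub)])]>
10. <S=∅, E={x↦clo(λx. (x x), ∅)}, C=[(x x)], D=[(∅, {x↦clo(λx. (x x), ∅)}, ∅) :: ([5], ∅, [PRIM2(sub)])]>
11. <S=∅, E={x↦clo(λx. (x x), ∅)}, C=[x :: x :: AP], D=[(∅, {x↦clo(λx. (x x), ∅)}, ∅) :: ([5], ∅, [PRIM2(sub)])]>
12. <S=[clo(λx. (x x), ∅)], E={x↦clo(λx. (x x), ∅)}, C=[x :: AP], D=[(∅, {x↦clo(λx. (x x), ∅)}, ∅) :: ([5], ∅, [PRIM2(sub)])]>
13. <S=[clo(λx. (x x), ∅) :: clo(λx. (x x), ∅)], E={x↦clo(λx. (x x), ∅)}, C=[AP], D=[(∅, {x↦clo(λx. (x x), ∅)}, ∅) :: ([5], ∅, [PRIM2(sub)])]>
14. <S=∅, E={x↦clo(λx. (x x), ∅)}, C=[(x x)], D=[(∅, {x↦clo(λx. (x x), ∅)}, ∅) :: (∅, {x↦clo(λx. (x x), ∅)}, ∅) :: ([5], ∅, [PRIM2(sub)])]>
15. <S=∅, E={x↦clo(λx. (x x), ∅)}, C=[x :: x :: AP], D=[(∅, {x↦clo(λx. (x x), ∅)}, ∅) :: (∅, {x↦clo(λx. (x x), ∅)}, ∅) :: ([5], ∅, [PRIM2(sub)])]>
16. <S=[clo(λx. (x x), ∅)], E={x↦clo(λx. (x x), ∅)}, C=[x :: AP], D=[(∅, {x↦clo(λx. (x x), ∅)}, ∅) :: (∅, {x↦clo(λx. (x x), ∅)}, ∅) :: ([5], ∅, [PRIM2(sub)])]>
17. <S=[clo(λx. (x x), ∅) :: clo(λx. (x x), ∅)], E={x↦clo(λx. (x x), ∅)}, C=[AP], D=[(∅, {x↦clo(λx. (x x), ∅)}, ∅) :: (∅, {x↦clo(λx. (x x), ∅)}, ∅) :: ([5], ∅, [PRIM2(sub)])]>
18. <S=∅, E={x↦clo(λx. (x x), ∅)}, C=[(x x)], D=[(∅, {x↦clo(λx. (x x), ∅)}, ∅) :: (∅, {x↦clo(λx. (x x), ∅)}, ∅) :: (∅, {x↦clo(λx. (x x), ∅)}, ∅) :: ([5], ∅, [PRIM2(sub)])]>
19. <S=∅, E={x↦clo(λx. (x x), ∅)}, C=[x :: x :: AP], D=[(∅, {x↦clo(λx. (x x), ∅)}, ∅) :: (∅, {x↦clo(λx. (x x), ∅)}, ∅) :: (∅, {x↦clo(λx. (x x), ∅)}, ∅) :: ([5], ∅, [PRIM2(sub)])]>
20. <S=[clo(λx. (x x), ∅)], E={x↦clo(λx. (x x), ∅)}, C=[x :: AP], D=[(∅, {x↦clo(λx. (x x), ∅)}, ∅) :: (∅, {x↦clo(λx. (x x), ∅)}, ∅) :: (∅, {x↦clo(λx. (x x), ∅)}, ∅) :: ([5], ∅, [PRIM2(sub)])]>
→ 20 transitions taken and the configuration is still not final: no result within 20 steps

Answer: DIVERGES (no final state within 20 steps)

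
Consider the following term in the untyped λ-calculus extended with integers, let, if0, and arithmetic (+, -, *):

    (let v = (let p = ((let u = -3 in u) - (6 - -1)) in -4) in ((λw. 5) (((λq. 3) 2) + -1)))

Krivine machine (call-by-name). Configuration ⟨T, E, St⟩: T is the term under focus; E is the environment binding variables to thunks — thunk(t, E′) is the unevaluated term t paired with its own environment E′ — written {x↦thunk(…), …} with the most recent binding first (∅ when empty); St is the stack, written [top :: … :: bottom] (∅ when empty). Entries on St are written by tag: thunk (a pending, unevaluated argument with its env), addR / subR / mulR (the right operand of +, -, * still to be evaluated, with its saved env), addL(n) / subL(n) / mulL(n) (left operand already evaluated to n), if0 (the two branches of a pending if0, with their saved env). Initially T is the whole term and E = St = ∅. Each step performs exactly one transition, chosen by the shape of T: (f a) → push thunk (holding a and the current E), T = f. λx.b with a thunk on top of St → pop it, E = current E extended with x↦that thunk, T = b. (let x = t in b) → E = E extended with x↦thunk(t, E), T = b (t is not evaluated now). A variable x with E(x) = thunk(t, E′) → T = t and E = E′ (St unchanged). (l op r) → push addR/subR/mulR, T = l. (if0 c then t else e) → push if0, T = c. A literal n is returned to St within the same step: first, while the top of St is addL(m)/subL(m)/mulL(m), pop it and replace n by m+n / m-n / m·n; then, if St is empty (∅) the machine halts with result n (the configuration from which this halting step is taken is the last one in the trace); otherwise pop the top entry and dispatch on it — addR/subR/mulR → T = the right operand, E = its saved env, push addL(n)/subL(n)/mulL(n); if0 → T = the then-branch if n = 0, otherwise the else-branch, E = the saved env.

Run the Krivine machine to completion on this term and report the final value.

Answer: 5

Machine steps:
0. <T=(let v = (let p = ((let u = -3 in u) - (6 - -1)) in -4) in ((λw. 5) (((λq. 3) 2) + -1))), E=∅, St=∅>
1. <T=((λw. 5) (((λq. 3) 2) + -1)), E={v↦thunk((let p = ((let u = -3 in u) - (6 - -1)) in -4), ∅)}, St=∅>
2. <T=(λw. 5), E={v↦thunk((let p = ((let u = -3 in u) - (6 - -1)) in -4), ∅)}, St=[thunk]>
3. <T=5, E={w↦thunk((((λq. 3) 2) + -1), {v↦thunk((let p = ((let u = -3 in u) - (6 - -1)) in -4), ∅)}), v↦thunk((let p = ((let u = -3 in u) - (6 - -1)) in -4), ∅)}, St=∅>
→ final value 5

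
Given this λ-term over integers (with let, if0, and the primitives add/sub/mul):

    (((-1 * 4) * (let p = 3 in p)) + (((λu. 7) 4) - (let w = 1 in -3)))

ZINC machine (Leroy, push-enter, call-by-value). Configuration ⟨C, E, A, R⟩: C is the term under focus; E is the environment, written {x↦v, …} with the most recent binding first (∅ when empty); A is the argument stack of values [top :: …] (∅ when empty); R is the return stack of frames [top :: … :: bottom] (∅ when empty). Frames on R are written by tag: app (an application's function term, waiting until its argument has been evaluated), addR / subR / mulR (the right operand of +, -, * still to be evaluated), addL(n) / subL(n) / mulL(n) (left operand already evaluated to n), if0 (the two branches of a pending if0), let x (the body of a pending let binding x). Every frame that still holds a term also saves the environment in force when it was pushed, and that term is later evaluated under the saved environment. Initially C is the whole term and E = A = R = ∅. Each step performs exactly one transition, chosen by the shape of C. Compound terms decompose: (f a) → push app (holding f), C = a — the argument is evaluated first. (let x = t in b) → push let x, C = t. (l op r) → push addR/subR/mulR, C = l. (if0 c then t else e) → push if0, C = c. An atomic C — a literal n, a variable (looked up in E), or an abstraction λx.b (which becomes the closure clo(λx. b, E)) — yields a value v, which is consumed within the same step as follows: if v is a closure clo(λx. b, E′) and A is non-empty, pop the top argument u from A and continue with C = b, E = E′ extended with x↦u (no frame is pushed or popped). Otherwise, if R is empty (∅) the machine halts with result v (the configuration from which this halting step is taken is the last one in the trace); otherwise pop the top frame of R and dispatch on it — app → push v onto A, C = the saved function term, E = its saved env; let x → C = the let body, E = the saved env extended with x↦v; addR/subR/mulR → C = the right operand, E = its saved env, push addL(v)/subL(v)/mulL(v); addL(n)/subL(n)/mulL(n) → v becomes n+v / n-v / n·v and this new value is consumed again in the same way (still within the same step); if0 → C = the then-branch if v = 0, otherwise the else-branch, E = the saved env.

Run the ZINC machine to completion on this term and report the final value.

[0] ⟨C=(((-1 * 4) * (let p = 3 in p)) + (((λu. 7) 4) - (let w = 1 in -3))); E=∅; A=∅; R=∅⟩
[1] ⟨C=((-1 * 4) * (let p = 3 in p)); E=∅; A=∅; R=[addR]⟩
[2] ⟨C=(-1 * 4); E=∅; A=∅; R=[mulR :: addR]⟩
[3] ⟨C=-1; E=∅; A=∅; R=[mulR :: mulR :: addR]⟩
[4] ⟨C=4; E=∅; A=∅; R=[mulL(-1) :: mulR :: addR]⟩
[5] ⟨C=(let p = 3 in p); E=∅; A=∅; R=[mulL(-4) :: addR]⟩
[6] ⟨C=3; E=∅; A=∅; R=[let p :: mulL(-4) :: addR]⟩
[7] ⟨C=p; E={p↦3}; A=∅; R=[mulL(-4) :: addR]⟩
[8] ⟨C=(((λu. 7) 4) - (let w = 1 in -3)); E=∅; A=∅; R=[addL(-12)]⟩
[9] ⟨C=((λu. 7) 4); E=∅; A=∅; R=[subR :: addL(-12)]⟩
[10] ⟨C=4; E=∅; A=∅; R=[app :: subR :: addL(-12)]⟩
[11] ⟨C=(λu. 7); E=∅; A=[4]; R=[subR :: addL(-12)]⟩
[12] ⟨C=7; E={u↦4}; A=∅; R=[subR :: addL(-12)]⟩
[13] ⟨C=(let w = 1 in -3); E=∅; A=∅; R=[subL(7) :: addL(-12)]⟩
[14] ⟨C=1; E=∅; A=∅; R=[let w :: subL(7) :: addL(-12)]⟩
[15] ⟨C=-3; E={w↦1}; A=∅; R=[subL(7) :: addL(-12)]⟩
→ final value -2

Answer: -2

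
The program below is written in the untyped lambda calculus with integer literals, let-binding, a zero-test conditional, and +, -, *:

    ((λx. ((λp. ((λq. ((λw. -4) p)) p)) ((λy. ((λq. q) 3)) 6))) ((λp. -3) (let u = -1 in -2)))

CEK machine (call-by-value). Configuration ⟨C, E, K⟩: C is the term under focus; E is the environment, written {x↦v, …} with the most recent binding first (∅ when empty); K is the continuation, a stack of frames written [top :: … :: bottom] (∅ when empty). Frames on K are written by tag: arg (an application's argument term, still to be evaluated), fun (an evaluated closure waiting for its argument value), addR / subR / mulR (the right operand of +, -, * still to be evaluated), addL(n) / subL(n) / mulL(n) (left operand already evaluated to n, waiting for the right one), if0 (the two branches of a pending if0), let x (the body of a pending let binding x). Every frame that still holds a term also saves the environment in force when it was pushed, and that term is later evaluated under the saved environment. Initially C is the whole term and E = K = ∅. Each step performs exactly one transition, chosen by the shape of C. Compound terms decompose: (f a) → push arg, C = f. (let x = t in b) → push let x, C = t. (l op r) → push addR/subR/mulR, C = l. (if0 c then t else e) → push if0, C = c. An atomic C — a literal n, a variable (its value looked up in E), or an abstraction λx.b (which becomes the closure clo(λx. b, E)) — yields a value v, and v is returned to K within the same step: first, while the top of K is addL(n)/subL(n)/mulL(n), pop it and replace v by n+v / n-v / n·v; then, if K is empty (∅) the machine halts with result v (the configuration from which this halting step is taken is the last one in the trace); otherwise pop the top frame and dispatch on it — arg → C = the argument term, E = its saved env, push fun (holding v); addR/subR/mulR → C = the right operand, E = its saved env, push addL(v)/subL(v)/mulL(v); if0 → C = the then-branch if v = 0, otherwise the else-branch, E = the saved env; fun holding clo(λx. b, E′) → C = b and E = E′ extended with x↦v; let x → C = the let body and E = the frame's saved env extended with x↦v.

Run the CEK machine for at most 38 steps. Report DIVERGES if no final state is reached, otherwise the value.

Answer: -4

Derivation:
[0] [C=((λx. ((λp. ((λq. ((λw. -4) p)) p)) ((λy. ((λq. q) 3)) 6))) ((λp. -3) (let u = -1 in -2))) | E=∅ | K=∅]
[1] [C=(λx. ((λp. ((λq. ((λw. -4) p)) p)) ((λy. ((λq. q) 3)) 6))) | E=∅ | K=[arg]]
[2] [C=((λp. -3) (let u = -1 in -2)) | E=∅ | K=[fun]]
[3] [C=(λp. -3) | E=∅ | K=[arg :: fun]]
[4] [C=(let u = -1 in -2) | E=∅ | K=[fun :: fun]]
[5] [C=-1 | E=∅ | K=[let u :: fun :: fun]]
[6] [C=-2 | E={u↦-1} | K=[fun :: fun]]
[7] [C=-3 | E={p↦-2} | K=[fun]]
[8] [C=((λp. ((λq. ((λw. -4) p)) p)) ((λy. ((λq. q) 3)) 6)) | E={x↦-3} | K=∅]
[9] [C=(λp. ((λq. ((λw. -4) p)) p)) | E={x↦-3} | K=[arg]]
[10] [C=((λy. ((λq. q) 3)) 6) | E={x↦-3} | K=[fun]]
[11] [C=(λy. ((λq. q) 3)) | E={x↦-3} | K=[arg :: fun]]
[12] [C=6 | E={x↦-3} | K=[fun :: fun]]
[13] [C=((λq. q) 3) | E={y↦6, x↦-3} | K=[fun]]
[14] [C=(λq. q) | E={y↦6, x↦-3} | K=[arg :: fun]]
[15] [C=3 | E={y↦6, x↦-3} | K=[fun :: fun]]
[16] [C=q | E={q↦3, y↦6, x↦-3} | K=[fun]]
[17] [C=((λq. ((λw. -4) p)) p) | E={p↦3, x↦-3} | K=∅]
[18] [C=(λq. ((λw. -4) p)) | E={p↦3, x↦-3} | K=[arg]]
[19] [C=p | E={p↦3, x↦-3} | K=[fun]]
[20] [C=((λw. -4) p) | E={q↦3, p↦3, x↦-3} | K=∅]
[21] [C=(λw. -4) | E={q↦3, p↦3, x↦-3} | K=[arg]]
[22] [C=p | E={q↦3, p↦3, x↦-3} | K=[fun]]
[23] [C=-4 | E={w↦3, q↦3, p↦3, x↦-3} | K=∅]
→ final value -4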